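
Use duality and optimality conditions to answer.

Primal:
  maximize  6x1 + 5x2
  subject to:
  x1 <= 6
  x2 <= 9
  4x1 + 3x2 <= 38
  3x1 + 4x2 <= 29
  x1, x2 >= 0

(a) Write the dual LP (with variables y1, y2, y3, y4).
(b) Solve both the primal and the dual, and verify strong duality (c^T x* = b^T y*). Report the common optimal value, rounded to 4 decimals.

The standard primal-dual pair for 'max c^T x s.t. A x <= b, x >= 0' is:
  Dual:  min b^T y  s.t.  A^T y >= c,  y >= 0.

So the dual LP is:
  minimize  6y1 + 9y2 + 38y3 + 29y4
  subject to:
    y1 + 4y3 + 3y4 >= 6
    y2 + 3y3 + 4y4 >= 5
    y1, y2, y3, y4 >= 0

Solving the primal: x* = (6, 2.75).
  primal value c^T x* = 49.75.
Solving the dual: y* = (2.25, 0, 0, 1.25).
  dual value b^T y* = 49.75.
Strong duality: c^T x* = b^T y*. Confirmed.

49.75


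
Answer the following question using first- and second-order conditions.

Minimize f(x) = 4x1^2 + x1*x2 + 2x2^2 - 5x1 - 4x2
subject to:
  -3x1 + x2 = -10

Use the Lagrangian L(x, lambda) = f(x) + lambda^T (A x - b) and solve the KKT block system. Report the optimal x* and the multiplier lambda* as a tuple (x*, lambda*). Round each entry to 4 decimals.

Form the Lagrangian:
  L(x, lambda) = (1/2) x^T Q x + c^T x + lambda^T (A x - b)
Stationarity (grad_x L = 0): Q x + c + A^T lambda = 0.
Primal feasibility: A x = b.

This gives the KKT block system:
  [ Q   A^T ] [ x     ]   [-c ]
  [ A    0  ] [ lambda ] = [ b ]

Solving the linear system:
  x*      = (2.94, -1.18)
  lambda* = (5.78)
  f(x*)   = 23.91

x* = (2.94, -1.18), lambda* = (5.78)


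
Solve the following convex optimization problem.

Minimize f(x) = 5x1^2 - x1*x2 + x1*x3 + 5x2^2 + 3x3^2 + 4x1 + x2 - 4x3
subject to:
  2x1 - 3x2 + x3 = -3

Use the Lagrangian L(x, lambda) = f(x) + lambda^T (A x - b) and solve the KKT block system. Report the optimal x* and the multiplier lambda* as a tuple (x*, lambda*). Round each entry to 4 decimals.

Form the Lagrangian:
  L(x, lambda) = (1/2) x^T Q x + c^T x + lambda^T (A x - b)
Stationarity (grad_x L = 0): Q x + c + A^T lambda = 0.
Primal feasibility: A x = b.

This gives the KKT block system:
  [ Q   A^T ] [ x     ]   [-c ]
  [ A    0  ] [ lambda ] = [ b ]

Solving the linear system:
  x*      = (-0.877, 0.5497, 0.4031)
  lambda* = (2.4581)
  f(x*)   = 1.4018

x* = (-0.877, 0.5497, 0.4031), lambda* = (2.4581)


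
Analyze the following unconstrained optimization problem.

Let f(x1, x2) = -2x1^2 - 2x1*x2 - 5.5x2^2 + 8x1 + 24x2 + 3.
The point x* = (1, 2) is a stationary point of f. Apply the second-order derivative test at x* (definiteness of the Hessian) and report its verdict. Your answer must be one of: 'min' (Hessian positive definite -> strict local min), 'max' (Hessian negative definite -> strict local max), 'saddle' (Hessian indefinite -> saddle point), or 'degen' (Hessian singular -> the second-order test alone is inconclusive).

Compute the Hessian H = grad^2 f:
  H = [[-4, -2], [-2, -11]]
Verify stationarity: grad f(x*) = H x* + g = (0, 0).
Eigenvalues of H: -11.5311, -3.4689.
Both eigenvalues < 0, so H is negative definite -> x* is a strict local max.

max


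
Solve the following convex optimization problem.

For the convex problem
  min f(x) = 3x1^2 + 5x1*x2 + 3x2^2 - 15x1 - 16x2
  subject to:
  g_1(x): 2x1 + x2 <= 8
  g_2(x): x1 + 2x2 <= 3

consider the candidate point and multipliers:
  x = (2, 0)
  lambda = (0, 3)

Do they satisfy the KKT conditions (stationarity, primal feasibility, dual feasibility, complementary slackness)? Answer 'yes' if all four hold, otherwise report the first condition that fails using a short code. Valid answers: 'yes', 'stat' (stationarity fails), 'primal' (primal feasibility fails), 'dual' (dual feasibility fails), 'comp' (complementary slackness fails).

Gradient of f: grad f(x) = Q x + c = (-3, -6)
Constraint values g_i(x) = a_i^T x - b_i:
  g_1((2, 0)) = -4
  g_2((2, 0)) = -1
Stationarity residual: grad f(x) + sum_i lambda_i a_i = (0, 0)
  -> stationarity OK
Primal feasibility (all g_i <= 0): OK
Dual feasibility (all lambda_i >= 0): OK
Complementary slackness (lambda_i * g_i(x) = 0 for all i): FAILS

Verdict: the first failing condition is complementary_slackness -> comp.

comp


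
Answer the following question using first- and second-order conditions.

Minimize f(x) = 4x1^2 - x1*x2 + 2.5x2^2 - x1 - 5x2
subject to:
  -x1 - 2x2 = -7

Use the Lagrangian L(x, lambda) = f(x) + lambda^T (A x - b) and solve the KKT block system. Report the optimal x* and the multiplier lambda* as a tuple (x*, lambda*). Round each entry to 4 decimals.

Form the Lagrangian:
  L(x, lambda) = (1/2) x^T Q x + c^T x + lambda^T (A x - b)
Stationarity (grad_x L = 0): Q x + c + A^T lambda = 0.
Primal feasibility: A x = b.

This gives the KKT block system:
  [ Q   A^T ] [ x     ]   [-c ]
  [ A    0  ] [ lambda ] = [ b ]

Solving the linear system:
  x*      = (1.0488, 2.9756)
  lambda* = (4.4146)
  f(x*)   = 7.4878

x* = (1.0488, 2.9756), lambda* = (4.4146)


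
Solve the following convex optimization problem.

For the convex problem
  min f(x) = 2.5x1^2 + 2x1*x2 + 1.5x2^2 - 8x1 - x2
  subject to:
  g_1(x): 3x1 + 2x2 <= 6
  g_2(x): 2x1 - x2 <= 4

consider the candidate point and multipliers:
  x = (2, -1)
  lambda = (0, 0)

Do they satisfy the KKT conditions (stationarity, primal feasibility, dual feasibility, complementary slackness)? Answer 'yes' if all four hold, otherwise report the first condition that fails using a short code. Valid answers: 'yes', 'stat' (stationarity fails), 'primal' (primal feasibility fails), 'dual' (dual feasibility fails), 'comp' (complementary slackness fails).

Gradient of f: grad f(x) = Q x + c = (0, 0)
Constraint values g_i(x) = a_i^T x - b_i:
  g_1((2, -1)) = -2
  g_2((2, -1)) = 1
Stationarity residual: grad f(x) + sum_i lambda_i a_i = (0, 0)
  -> stationarity OK
Primal feasibility (all g_i <= 0): FAILS
Dual feasibility (all lambda_i >= 0): OK
Complementary slackness (lambda_i * g_i(x) = 0 for all i): OK

Verdict: the first failing condition is primal_feasibility -> primal.

primal


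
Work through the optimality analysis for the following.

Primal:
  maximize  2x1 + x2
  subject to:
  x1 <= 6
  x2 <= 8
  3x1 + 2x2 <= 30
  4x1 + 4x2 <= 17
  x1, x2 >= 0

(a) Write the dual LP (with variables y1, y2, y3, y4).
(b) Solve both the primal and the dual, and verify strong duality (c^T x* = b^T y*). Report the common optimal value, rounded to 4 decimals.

The standard primal-dual pair for 'max c^T x s.t. A x <= b, x >= 0' is:
  Dual:  min b^T y  s.t.  A^T y >= c,  y >= 0.

So the dual LP is:
  minimize  6y1 + 8y2 + 30y3 + 17y4
  subject to:
    y1 + 3y3 + 4y4 >= 2
    y2 + 2y3 + 4y4 >= 1
    y1, y2, y3, y4 >= 0

Solving the primal: x* = (4.25, 0).
  primal value c^T x* = 8.5.
Solving the dual: y* = (0, 0, 0, 0.5).
  dual value b^T y* = 8.5.
Strong duality: c^T x* = b^T y*. Confirmed.

8.5


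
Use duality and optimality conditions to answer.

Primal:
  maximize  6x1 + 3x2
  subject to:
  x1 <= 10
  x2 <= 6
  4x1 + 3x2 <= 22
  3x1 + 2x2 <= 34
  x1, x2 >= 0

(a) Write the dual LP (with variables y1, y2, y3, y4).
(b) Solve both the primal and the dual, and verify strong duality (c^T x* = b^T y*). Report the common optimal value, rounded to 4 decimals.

The standard primal-dual pair for 'max c^T x s.t. A x <= b, x >= 0' is:
  Dual:  min b^T y  s.t.  A^T y >= c,  y >= 0.

So the dual LP is:
  minimize  10y1 + 6y2 + 22y3 + 34y4
  subject to:
    y1 + 4y3 + 3y4 >= 6
    y2 + 3y3 + 2y4 >= 3
    y1, y2, y3, y4 >= 0

Solving the primal: x* = (5.5, 0).
  primal value c^T x* = 33.
Solving the dual: y* = (0, 0, 1.5, 0).
  dual value b^T y* = 33.
Strong duality: c^T x* = b^T y*. Confirmed.

33


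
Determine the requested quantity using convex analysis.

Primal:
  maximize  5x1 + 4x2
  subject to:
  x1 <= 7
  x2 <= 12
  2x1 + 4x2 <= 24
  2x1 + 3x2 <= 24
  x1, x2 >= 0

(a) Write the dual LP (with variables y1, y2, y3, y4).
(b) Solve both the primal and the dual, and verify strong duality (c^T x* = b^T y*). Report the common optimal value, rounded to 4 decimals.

The standard primal-dual pair for 'max c^T x s.t. A x <= b, x >= 0' is:
  Dual:  min b^T y  s.t.  A^T y >= c,  y >= 0.

So the dual LP is:
  minimize  7y1 + 12y2 + 24y3 + 24y4
  subject to:
    y1 + 2y3 + 2y4 >= 5
    y2 + 4y3 + 3y4 >= 4
    y1, y2, y3, y4 >= 0

Solving the primal: x* = (7, 2.5).
  primal value c^T x* = 45.
Solving the dual: y* = (3, 0, 1, 0).
  dual value b^T y* = 45.
Strong duality: c^T x* = b^T y*. Confirmed.

45


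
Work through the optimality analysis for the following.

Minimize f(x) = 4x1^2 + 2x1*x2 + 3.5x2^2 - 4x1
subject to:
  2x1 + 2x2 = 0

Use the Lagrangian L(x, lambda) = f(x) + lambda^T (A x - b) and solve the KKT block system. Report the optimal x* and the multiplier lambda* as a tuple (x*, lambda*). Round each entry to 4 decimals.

Form the Lagrangian:
  L(x, lambda) = (1/2) x^T Q x + c^T x + lambda^T (A x - b)
Stationarity (grad_x L = 0): Q x + c + A^T lambda = 0.
Primal feasibility: A x = b.

This gives the KKT block system:
  [ Q   A^T ] [ x     ]   [-c ]
  [ A    0  ] [ lambda ] = [ b ]

Solving the linear system:
  x*      = (0.3636, -0.3636)
  lambda* = (0.9091)
  f(x*)   = -0.7273

x* = (0.3636, -0.3636), lambda* = (0.9091)


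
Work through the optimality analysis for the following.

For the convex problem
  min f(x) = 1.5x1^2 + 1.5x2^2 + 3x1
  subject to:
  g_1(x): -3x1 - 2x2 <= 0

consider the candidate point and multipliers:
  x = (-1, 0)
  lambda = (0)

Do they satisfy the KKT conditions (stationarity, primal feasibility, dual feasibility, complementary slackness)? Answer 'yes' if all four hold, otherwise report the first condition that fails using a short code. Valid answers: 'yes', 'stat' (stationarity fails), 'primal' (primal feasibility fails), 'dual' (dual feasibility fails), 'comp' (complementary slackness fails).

Gradient of f: grad f(x) = Q x + c = (0, 0)
Constraint values g_i(x) = a_i^T x - b_i:
  g_1((-1, 0)) = 3
Stationarity residual: grad f(x) + sum_i lambda_i a_i = (0, 0)
  -> stationarity OK
Primal feasibility (all g_i <= 0): FAILS
Dual feasibility (all lambda_i >= 0): OK
Complementary slackness (lambda_i * g_i(x) = 0 for all i): OK

Verdict: the first failing condition is primal_feasibility -> primal.

primal


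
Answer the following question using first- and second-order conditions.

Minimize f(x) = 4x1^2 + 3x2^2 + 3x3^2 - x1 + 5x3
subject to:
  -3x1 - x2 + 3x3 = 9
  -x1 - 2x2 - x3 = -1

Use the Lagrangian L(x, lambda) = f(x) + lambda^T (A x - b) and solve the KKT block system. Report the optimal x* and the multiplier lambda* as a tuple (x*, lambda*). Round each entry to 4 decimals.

Form the Lagrangian:
  L(x, lambda) = (1/2) x^T Q x + c^T x + lambda^T (A x - b)
Stationarity (grad_x L = 0): Q x + c + A^T lambda = 0.
Primal feasibility: A x = b.

This gives the KKT block system:
  [ Q   A^T ] [ x     ]   [-c ]
  [ A    0  ] [ lambda ] = [ b ]

Solving the linear system:
  x*      = (-1.2032, 0.1741, 1.8549)
  lambda* = (-4.4591, 2.752)
  f(x*)   = 26.6807

x* = (-1.2032, 0.1741, 1.8549), lambda* = (-4.4591, 2.752)


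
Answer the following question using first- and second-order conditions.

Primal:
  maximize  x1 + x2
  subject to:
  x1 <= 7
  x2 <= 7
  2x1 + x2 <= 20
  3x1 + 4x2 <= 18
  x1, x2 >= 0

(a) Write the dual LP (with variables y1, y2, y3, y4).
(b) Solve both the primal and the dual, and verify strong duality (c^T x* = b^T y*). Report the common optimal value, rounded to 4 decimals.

The standard primal-dual pair for 'max c^T x s.t. A x <= b, x >= 0' is:
  Dual:  min b^T y  s.t.  A^T y >= c,  y >= 0.

So the dual LP is:
  minimize  7y1 + 7y2 + 20y3 + 18y4
  subject to:
    y1 + 2y3 + 3y4 >= 1
    y2 + y3 + 4y4 >= 1
    y1, y2, y3, y4 >= 0

Solving the primal: x* = (6, 0).
  primal value c^T x* = 6.
Solving the dual: y* = (0, 0, 0, 0.3333).
  dual value b^T y* = 6.
Strong duality: c^T x* = b^T y*. Confirmed.

6


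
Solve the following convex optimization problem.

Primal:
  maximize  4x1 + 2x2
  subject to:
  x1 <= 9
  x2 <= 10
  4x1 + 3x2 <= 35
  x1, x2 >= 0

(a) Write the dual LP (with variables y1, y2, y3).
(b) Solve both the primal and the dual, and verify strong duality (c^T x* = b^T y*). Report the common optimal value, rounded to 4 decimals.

The standard primal-dual pair for 'max c^T x s.t. A x <= b, x >= 0' is:
  Dual:  min b^T y  s.t.  A^T y >= c,  y >= 0.

So the dual LP is:
  minimize  9y1 + 10y2 + 35y3
  subject to:
    y1 + 4y3 >= 4
    y2 + 3y3 >= 2
    y1, y2, y3 >= 0

Solving the primal: x* = (8.75, 0).
  primal value c^T x* = 35.
Solving the dual: y* = (0, 0, 1).
  dual value b^T y* = 35.
Strong duality: c^T x* = b^T y*. Confirmed.

35


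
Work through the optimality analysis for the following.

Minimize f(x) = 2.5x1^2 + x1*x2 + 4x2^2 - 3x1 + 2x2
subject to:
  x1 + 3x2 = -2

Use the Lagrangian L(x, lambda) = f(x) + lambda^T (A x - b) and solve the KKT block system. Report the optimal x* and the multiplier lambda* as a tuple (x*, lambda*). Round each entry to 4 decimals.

Form the Lagrangian:
  L(x, lambda) = (1/2) x^T Q x + c^T x + lambda^T (A x - b)
Stationarity (grad_x L = 0): Q x + c + A^T lambda = 0.
Primal feasibility: A x = b.

This gives the KKT block system:
  [ Q   A^T ] [ x     ]   [-c ]
  [ A    0  ] [ lambda ] = [ b ]

Solving the linear system:
  x*      = (0.4894, -0.8298)
  lambda* = (1.383)
  f(x*)   = -0.1809

x* = (0.4894, -0.8298), lambda* = (1.383)


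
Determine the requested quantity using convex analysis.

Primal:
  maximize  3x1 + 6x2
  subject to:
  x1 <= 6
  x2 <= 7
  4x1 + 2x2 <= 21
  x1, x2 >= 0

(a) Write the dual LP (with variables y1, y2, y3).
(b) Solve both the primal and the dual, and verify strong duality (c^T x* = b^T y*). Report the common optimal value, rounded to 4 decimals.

The standard primal-dual pair for 'max c^T x s.t. A x <= b, x >= 0' is:
  Dual:  min b^T y  s.t.  A^T y >= c,  y >= 0.

So the dual LP is:
  minimize  6y1 + 7y2 + 21y3
  subject to:
    y1 + 4y3 >= 3
    y2 + 2y3 >= 6
    y1, y2, y3 >= 0

Solving the primal: x* = (1.75, 7).
  primal value c^T x* = 47.25.
Solving the dual: y* = (0, 4.5, 0.75).
  dual value b^T y* = 47.25.
Strong duality: c^T x* = b^T y*. Confirmed.

47.25


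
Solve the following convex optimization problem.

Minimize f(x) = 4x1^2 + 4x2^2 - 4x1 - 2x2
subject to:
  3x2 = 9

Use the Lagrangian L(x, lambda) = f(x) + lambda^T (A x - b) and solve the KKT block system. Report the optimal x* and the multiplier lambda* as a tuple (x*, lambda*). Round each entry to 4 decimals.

Form the Lagrangian:
  L(x, lambda) = (1/2) x^T Q x + c^T x + lambda^T (A x - b)
Stationarity (grad_x L = 0): Q x + c + A^T lambda = 0.
Primal feasibility: A x = b.

This gives the KKT block system:
  [ Q   A^T ] [ x     ]   [-c ]
  [ A    0  ] [ lambda ] = [ b ]

Solving the linear system:
  x*      = (0.5, 3)
  lambda* = (-7.3333)
  f(x*)   = 29

x* = (0.5, 3), lambda* = (-7.3333)


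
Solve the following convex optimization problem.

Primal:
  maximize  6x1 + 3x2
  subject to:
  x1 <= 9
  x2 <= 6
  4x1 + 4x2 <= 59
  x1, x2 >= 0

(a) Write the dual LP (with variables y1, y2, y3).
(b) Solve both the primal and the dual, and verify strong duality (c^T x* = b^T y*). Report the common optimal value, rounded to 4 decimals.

The standard primal-dual pair for 'max c^T x s.t. A x <= b, x >= 0' is:
  Dual:  min b^T y  s.t.  A^T y >= c,  y >= 0.

So the dual LP is:
  minimize  9y1 + 6y2 + 59y3
  subject to:
    y1 + 4y3 >= 6
    y2 + 4y3 >= 3
    y1, y2, y3 >= 0

Solving the primal: x* = (9, 5.75).
  primal value c^T x* = 71.25.
Solving the dual: y* = (3, 0, 0.75).
  dual value b^T y* = 71.25.
Strong duality: c^T x* = b^T y*. Confirmed.

71.25


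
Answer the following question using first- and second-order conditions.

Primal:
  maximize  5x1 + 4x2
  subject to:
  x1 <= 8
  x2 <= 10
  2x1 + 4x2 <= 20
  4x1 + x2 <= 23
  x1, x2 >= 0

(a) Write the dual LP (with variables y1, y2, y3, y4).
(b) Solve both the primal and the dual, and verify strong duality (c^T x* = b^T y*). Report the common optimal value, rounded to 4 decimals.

The standard primal-dual pair for 'max c^T x s.t. A x <= b, x >= 0' is:
  Dual:  min b^T y  s.t.  A^T y >= c,  y >= 0.

So the dual LP is:
  minimize  8y1 + 10y2 + 20y3 + 23y4
  subject to:
    y1 + 2y3 + 4y4 >= 5
    y2 + 4y3 + y4 >= 4
    y1, y2, y3, y4 >= 0

Solving the primal: x* = (5.1429, 2.4286).
  primal value c^T x* = 35.4286.
Solving the dual: y* = (0, 0, 0.7857, 0.8571).
  dual value b^T y* = 35.4286.
Strong duality: c^T x* = b^T y*. Confirmed.

35.4286


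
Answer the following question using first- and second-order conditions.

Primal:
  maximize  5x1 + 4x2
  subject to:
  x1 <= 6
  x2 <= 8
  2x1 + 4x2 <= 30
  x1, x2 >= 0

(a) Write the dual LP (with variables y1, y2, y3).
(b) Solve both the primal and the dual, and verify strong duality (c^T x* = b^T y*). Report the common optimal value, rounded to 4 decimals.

The standard primal-dual pair for 'max c^T x s.t. A x <= b, x >= 0' is:
  Dual:  min b^T y  s.t.  A^T y >= c,  y >= 0.

So the dual LP is:
  minimize  6y1 + 8y2 + 30y3
  subject to:
    y1 + 2y3 >= 5
    y2 + 4y3 >= 4
    y1, y2, y3 >= 0

Solving the primal: x* = (6, 4.5).
  primal value c^T x* = 48.
Solving the dual: y* = (3, 0, 1).
  dual value b^T y* = 48.
Strong duality: c^T x* = b^T y*. Confirmed.

48


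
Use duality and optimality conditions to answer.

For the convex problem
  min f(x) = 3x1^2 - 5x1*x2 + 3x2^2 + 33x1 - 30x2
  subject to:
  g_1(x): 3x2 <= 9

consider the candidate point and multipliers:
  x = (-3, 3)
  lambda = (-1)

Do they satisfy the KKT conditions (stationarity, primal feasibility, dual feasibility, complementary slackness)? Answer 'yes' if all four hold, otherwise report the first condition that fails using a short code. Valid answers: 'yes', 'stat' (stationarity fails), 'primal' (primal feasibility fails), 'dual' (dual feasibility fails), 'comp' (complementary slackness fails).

Gradient of f: grad f(x) = Q x + c = (0, 3)
Constraint values g_i(x) = a_i^T x - b_i:
  g_1((-3, 3)) = 0
Stationarity residual: grad f(x) + sum_i lambda_i a_i = (0, 0)
  -> stationarity OK
Primal feasibility (all g_i <= 0): OK
Dual feasibility (all lambda_i >= 0): FAILS
Complementary slackness (lambda_i * g_i(x) = 0 for all i): OK

Verdict: the first failing condition is dual_feasibility -> dual.

dual


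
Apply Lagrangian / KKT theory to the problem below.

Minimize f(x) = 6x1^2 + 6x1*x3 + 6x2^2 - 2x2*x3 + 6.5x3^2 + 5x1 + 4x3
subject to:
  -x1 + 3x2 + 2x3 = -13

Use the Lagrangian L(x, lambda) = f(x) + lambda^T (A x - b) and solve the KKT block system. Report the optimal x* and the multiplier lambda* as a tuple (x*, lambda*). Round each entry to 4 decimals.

Form the Lagrangian:
  L(x, lambda) = (1/2) x^T Q x + c^T x + lambda^T (A x - b)
Stationarity (grad_x L = 0): Q x + c + A^T lambda = 0.
Primal feasibility: A x = b.

This gives the KKT block system:
  [ Q   A^T ] [ x     ]   [-c ]
  [ A    0  ] [ lambda ] = [ b ]

Solving the linear system:
  x*      = (1.4116, -2.2406, -2.4332)
  lambda* = (7.3404)
  f(x*)   = 46.3752

x* = (1.4116, -2.2406, -2.4332), lambda* = (7.3404)


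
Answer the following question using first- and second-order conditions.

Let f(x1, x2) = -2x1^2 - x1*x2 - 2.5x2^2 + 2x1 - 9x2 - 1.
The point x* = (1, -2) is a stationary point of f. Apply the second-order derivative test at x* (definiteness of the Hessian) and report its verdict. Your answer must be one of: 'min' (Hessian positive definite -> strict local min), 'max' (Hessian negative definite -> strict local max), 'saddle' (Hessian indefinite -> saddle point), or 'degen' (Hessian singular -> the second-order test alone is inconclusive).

Compute the Hessian H = grad^2 f:
  H = [[-4, -1], [-1, -5]]
Verify stationarity: grad f(x*) = H x* + g = (0, 0).
Eigenvalues of H: -5.618, -3.382.
Both eigenvalues < 0, so H is negative definite -> x* is a strict local max.

max


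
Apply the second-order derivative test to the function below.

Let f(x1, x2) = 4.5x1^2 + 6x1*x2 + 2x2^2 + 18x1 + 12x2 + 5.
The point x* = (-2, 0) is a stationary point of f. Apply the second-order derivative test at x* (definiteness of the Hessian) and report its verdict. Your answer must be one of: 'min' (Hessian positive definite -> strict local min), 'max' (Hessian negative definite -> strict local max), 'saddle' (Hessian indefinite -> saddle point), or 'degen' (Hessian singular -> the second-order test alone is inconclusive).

Compute the Hessian H = grad^2 f:
  H = [[9, 6], [6, 4]]
Verify stationarity: grad f(x*) = H x* + g = (0, 0).
Eigenvalues of H: 0, 13.
H has a zero eigenvalue (singular; positive semidefinite but not definite), so H is neither positive definite, negative definite, nor indefinite. The second-order test alone is inconclusive -> degen.
(Indeed, f is constant along the null direction of H through x*, so x* is not a strict local extremum.)

degen


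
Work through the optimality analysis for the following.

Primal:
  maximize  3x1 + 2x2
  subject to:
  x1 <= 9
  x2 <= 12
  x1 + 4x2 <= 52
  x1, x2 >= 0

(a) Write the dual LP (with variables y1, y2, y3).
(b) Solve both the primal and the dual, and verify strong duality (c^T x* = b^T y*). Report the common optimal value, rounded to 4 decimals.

The standard primal-dual pair for 'max c^T x s.t. A x <= b, x >= 0' is:
  Dual:  min b^T y  s.t.  A^T y >= c,  y >= 0.

So the dual LP is:
  minimize  9y1 + 12y2 + 52y3
  subject to:
    y1 + y3 >= 3
    y2 + 4y3 >= 2
    y1, y2, y3 >= 0

Solving the primal: x* = (9, 10.75).
  primal value c^T x* = 48.5.
Solving the dual: y* = (2.5, 0, 0.5).
  dual value b^T y* = 48.5.
Strong duality: c^T x* = b^T y*. Confirmed.

48.5


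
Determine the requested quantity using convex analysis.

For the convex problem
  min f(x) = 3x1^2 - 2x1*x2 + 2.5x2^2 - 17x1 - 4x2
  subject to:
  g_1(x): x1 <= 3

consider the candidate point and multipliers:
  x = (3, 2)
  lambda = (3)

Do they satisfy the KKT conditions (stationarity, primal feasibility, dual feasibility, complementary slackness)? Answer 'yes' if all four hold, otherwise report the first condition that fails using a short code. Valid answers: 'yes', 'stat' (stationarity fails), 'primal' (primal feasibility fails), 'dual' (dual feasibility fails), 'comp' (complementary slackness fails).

Gradient of f: grad f(x) = Q x + c = (-3, 0)
Constraint values g_i(x) = a_i^T x - b_i:
  g_1((3, 2)) = 0
Stationarity residual: grad f(x) + sum_i lambda_i a_i = (0, 0)
  -> stationarity OK
Primal feasibility (all g_i <= 0): OK
Dual feasibility (all lambda_i >= 0): OK
Complementary slackness (lambda_i * g_i(x) = 0 for all i): OK

Verdict: yes, KKT holds.

yes


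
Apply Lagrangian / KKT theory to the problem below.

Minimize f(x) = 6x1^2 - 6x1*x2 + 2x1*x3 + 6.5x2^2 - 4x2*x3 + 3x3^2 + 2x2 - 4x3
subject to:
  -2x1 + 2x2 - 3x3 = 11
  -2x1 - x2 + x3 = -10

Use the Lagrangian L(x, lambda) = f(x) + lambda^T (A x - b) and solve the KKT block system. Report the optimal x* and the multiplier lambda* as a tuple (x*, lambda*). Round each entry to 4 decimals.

Form the Lagrangian:
  L(x, lambda) = (1/2) x^T Q x + c^T x + lambda^T (A x - b)
Stationarity (grad_x L = 0): Q x + c + A^T lambda = 0.
Primal feasibility: A x = b.

This gives the KKT block system:
  [ Q   A^T ] [ x     ]   [-c ]
  [ A    0  ] [ lambda ] = [ b ]

Solving the linear system:
  x*      = (2.1979, 1.4171, -4.1872)
  lambda* = (-6.4118, 11.1604)
  f(x*)   = 100.8583

x* = (2.1979, 1.4171, -4.1872), lambda* = (-6.4118, 11.1604)


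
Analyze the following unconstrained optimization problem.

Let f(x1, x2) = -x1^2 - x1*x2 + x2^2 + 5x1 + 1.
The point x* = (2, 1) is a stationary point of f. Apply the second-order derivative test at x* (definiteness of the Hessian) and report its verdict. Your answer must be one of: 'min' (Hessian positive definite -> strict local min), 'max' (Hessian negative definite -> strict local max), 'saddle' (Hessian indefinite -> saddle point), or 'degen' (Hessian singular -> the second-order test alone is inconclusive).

Compute the Hessian H = grad^2 f:
  H = [[-2, -1], [-1, 2]]
Verify stationarity: grad f(x*) = H x* + g = (0, 0).
Eigenvalues of H: -2.2361, 2.2361.
Eigenvalues have mixed signs, so H is indefinite -> x* is a saddle point.

saddle


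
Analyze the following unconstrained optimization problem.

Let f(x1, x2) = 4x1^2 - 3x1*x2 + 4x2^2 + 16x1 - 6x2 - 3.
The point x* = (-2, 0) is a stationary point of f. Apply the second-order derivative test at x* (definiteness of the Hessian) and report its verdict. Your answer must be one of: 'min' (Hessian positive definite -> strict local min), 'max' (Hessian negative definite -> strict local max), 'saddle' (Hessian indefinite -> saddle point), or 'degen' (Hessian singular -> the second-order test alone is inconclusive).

Compute the Hessian H = grad^2 f:
  H = [[8, -3], [-3, 8]]
Verify stationarity: grad f(x*) = H x* + g = (0, 0).
Eigenvalues of H: 5, 11.
Both eigenvalues > 0, so H is positive definite -> x* is a strict local min.

min


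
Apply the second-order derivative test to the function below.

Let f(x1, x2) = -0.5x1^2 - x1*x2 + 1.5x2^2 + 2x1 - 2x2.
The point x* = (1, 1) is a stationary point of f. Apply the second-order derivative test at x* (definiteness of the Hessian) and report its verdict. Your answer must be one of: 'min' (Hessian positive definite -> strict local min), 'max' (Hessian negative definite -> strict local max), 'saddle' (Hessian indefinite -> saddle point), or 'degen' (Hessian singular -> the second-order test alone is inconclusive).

Compute the Hessian H = grad^2 f:
  H = [[-1, -1], [-1, 3]]
Verify stationarity: grad f(x*) = H x* + g = (0, 0).
Eigenvalues of H: -1.2361, 3.2361.
Eigenvalues have mixed signs, so H is indefinite -> x* is a saddle point.

saddle


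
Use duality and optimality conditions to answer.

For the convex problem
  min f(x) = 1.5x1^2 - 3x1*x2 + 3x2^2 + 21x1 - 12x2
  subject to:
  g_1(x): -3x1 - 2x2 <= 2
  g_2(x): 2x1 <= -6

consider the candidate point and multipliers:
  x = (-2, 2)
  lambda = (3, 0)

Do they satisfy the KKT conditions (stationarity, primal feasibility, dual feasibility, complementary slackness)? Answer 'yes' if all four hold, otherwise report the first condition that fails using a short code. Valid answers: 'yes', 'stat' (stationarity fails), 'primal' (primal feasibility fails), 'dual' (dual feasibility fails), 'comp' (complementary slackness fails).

Gradient of f: grad f(x) = Q x + c = (9, 6)
Constraint values g_i(x) = a_i^T x - b_i:
  g_1((-2, 2)) = 0
  g_2((-2, 2)) = 2
Stationarity residual: grad f(x) + sum_i lambda_i a_i = (0, 0)
  -> stationarity OK
Primal feasibility (all g_i <= 0): FAILS
Dual feasibility (all lambda_i >= 0): OK
Complementary slackness (lambda_i * g_i(x) = 0 for all i): OK

Verdict: the first failing condition is primal_feasibility -> primal.

primal


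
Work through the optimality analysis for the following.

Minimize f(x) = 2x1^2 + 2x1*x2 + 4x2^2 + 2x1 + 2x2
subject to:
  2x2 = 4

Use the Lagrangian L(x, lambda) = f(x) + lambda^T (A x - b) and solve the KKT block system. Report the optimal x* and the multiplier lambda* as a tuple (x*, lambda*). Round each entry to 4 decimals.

Form the Lagrangian:
  L(x, lambda) = (1/2) x^T Q x + c^T x + lambda^T (A x - b)
Stationarity (grad_x L = 0): Q x + c + A^T lambda = 0.
Primal feasibility: A x = b.

This gives the KKT block system:
  [ Q   A^T ] [ x     ]   [-c ]
  [ A    0  ] [ lambda ] = [ b ]

Solving the linear system:
  x*      = (-1.5, 2)
  lambda* = (-7.5)
  f(x*)   = 15.5

x* = (-1.5, 2), lambda* = (-7.5)


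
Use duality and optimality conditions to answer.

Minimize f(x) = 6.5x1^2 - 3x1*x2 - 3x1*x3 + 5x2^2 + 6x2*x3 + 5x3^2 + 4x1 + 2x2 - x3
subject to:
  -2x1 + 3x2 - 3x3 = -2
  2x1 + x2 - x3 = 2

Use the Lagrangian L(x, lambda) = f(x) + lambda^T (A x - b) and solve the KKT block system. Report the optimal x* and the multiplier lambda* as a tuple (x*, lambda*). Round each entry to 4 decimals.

Form the Lagrangian:
  L(x, lambda) = (1/2) x^T Q x + c^T x + lambda^T (A x - b)
Stationarity (grad_x L = 0): Q x + c + A^T lambda = 0.
Primal feasibility: A x = b.

This gives the KKT block system:
  [ Q   A^T ] [ x     ]   [-c ]
  [ A    0  ] [ lambda ] = [ b ]

Solving the linear system:
  x*      = (1, 0.1562, 0.1563)
  lambda* = (1.6328, -6.3984)
  f(x*)   = 10.1094

x* = (1, 0.1562, 0.1563), lambda* = (1.6328, -6.3984)


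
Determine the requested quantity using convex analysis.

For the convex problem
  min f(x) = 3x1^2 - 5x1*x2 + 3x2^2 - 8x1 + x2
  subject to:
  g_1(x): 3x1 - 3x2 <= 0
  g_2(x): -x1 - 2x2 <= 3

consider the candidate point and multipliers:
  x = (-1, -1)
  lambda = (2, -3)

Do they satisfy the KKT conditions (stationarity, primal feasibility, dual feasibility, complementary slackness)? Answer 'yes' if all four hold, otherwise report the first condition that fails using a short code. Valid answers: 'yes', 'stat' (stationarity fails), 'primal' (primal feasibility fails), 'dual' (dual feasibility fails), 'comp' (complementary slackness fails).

Gradient of f: grad f(x) = Q x + c = (-9, 0)
Constraint values g_i(x) = a_i^T x - b_i:
  g_1((-1, -1)) = 0
  g_2((-1, -1)) = 0
Stationarity residual: grad f(x) + sum_i lambda_i a_i = (0, 0)
  -> stationarity OK
Primal feasibility (all g_i <= 0): OK
Dual feasibility (all lambda_i >= 0): FAILS
Complementary slackness (lambda_i * g_i(x) = 0 for all i): OK

Verdict: the first failing condition is dual_feasibility -> dual.

dual


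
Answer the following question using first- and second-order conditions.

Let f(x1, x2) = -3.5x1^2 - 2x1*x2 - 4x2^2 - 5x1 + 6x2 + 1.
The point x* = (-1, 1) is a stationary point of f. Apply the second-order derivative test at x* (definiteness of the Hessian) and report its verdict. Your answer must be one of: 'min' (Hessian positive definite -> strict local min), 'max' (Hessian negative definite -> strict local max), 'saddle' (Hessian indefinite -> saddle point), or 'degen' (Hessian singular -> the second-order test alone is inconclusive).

Compute the Hessian H = grad^2 f:
  H = [[-7, -2], [-2, -8]]
Verify stationarity: grad f(x*) = H x* + g = (0, 0).
Eigenvalues of H: -9.5616, -5.4384.
Both eigenvalues < 0, so H is negative definite -> x* is a strict local max.

max


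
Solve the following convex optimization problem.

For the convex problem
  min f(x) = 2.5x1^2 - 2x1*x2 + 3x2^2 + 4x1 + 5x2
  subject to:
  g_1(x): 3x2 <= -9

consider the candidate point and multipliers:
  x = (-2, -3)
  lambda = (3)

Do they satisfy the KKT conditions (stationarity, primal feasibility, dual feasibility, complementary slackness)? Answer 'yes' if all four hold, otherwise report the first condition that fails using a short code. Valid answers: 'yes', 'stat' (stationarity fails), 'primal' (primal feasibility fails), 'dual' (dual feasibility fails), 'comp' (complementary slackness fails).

Gradient of f: grad f(x) = Q x + c = (0, -9)
Constraint values g_i(x) = a_i^T x - b_i:
  g_1((-2, -3)) = 0
Stationarity residual: grad f(x) + sum_i lambda_i a_i = (0, 0)
  -> stationarity OK
Primal feasibility (all g_i <= 0): OK
Dual feasibility (all lambda_i >= 0): OK
Complementary slackness (lambda_i * g_i(x) = 0 for all i): OK

Verdict: yes, KKT holds.

yes


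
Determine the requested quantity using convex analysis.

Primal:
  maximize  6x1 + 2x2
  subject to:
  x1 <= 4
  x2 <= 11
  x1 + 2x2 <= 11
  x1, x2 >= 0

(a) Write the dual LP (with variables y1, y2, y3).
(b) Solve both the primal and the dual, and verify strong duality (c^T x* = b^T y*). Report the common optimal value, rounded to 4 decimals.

The standard primal-dual pair for 'max c^T x s.t. A x <= b, x >= 0' is:
  Dual:  min b^T y  s.t.  A^T y >= c,  y >= 0.

So the dual LP is:
  minimize  4y1 + 11y2 + 11y3
  subject to:
    y1 + y3 >= 6
    y2 + 2y3 >= 2
    y1, y2, y3 >= 0

Solving the primal: x* = (4, 3.5).
  primal value c^T x* = 31.
Solving the dual: y* = (5, 0, 1).
  dual value b^T y* = 31.
Strong duality: c^T x* = b^T y*. Confirmed.

31


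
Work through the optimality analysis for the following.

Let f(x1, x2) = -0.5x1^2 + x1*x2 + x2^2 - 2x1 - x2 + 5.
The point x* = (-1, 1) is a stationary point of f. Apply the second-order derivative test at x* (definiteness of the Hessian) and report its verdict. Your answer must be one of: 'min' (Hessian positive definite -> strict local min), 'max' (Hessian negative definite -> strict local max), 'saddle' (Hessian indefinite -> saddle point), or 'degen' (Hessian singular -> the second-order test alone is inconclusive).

Compute the Hessian H = grad^2 f:
  H = [[-1, 1], [1, 2]]
Verify stationarity: grad f(x*) = H x* + g = (0, 0).
Eigenvalues of H: -1.3028, 2.3028.
Eigenvalues have mixed signs, so H is indefinite -> x* is a saddle point.

saddle


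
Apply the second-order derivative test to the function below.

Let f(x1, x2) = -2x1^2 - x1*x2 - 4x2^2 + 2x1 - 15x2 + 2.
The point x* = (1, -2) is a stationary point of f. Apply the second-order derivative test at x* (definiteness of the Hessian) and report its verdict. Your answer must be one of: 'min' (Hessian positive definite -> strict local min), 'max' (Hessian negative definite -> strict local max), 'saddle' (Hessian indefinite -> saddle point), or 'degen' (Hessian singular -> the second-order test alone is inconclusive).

Compute the Hessian H = grad^2 f:
  H = [[-4, -1], [-1, -8]]
Verify stationarity: grad f(x*) = H x* + g = (0, 0).
Eigenvalues of H: -8.2361, -3.7639.
Both eigenvalues < 0, so H is negative definite -> x* is a strict local max.

max


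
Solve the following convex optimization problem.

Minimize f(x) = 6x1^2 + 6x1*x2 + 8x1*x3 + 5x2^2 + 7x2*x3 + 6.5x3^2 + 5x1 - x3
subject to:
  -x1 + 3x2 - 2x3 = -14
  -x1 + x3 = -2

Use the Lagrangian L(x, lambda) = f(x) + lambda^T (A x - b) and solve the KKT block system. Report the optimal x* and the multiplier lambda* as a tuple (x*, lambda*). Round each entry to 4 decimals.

Form the Lagrangian:
  L(x, lambda) = (1/2) x^T Q x + c^T x + lambda^T (A x - b)
Stationarity (grad_x L = 0): Q x + c + A^T lambda = 0.
Primal feasibility: A x = b.

This gives the KKT block system:
  [ Q   A^T ] [ x     ]   [-c ]
  [ A    0  ] [ lambda ] = [ b ]

Solving the linear system:
  x*      = (2.4675, -3.5325, 0.4675)
  lambda* = (5.7489, 11.4069)
  f(x*)   = 57.5844

x* = (2.4675, -3.5325, 0.4675), lambda* = (5.7489, 11.4069)


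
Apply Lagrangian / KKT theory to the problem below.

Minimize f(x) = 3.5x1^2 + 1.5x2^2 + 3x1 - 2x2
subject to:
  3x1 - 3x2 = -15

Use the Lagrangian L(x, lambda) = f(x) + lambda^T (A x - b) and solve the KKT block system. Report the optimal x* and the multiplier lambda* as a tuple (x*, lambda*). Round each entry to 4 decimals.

Form the Lagrangian:
  L(x, lambda) = (1/2) x^T Q x + c^T x + lambda^T (A x - b)
Stationarity (grad_x L = 0): Q x + c + A^T lambda = 0.
Primal feasibility: A x = b.

This gives the KKT block system:
  [ Q   A^T ] [ x     ]   [-c ]
  [ A    0  ] [ lambda ] = [ b ]

Solving the linear system:
  x*      = (-1.6, 3.4)
  lambda* = (2.7333)
  f(x*)   = 14.7

x* = (-1.6, 3.4), lambda* = (2.7333)


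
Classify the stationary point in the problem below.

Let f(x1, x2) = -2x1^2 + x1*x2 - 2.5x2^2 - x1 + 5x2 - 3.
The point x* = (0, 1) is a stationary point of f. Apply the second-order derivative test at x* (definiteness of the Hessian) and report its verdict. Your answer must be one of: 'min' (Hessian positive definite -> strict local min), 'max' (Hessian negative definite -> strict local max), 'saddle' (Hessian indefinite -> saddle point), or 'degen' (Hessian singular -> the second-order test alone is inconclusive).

Compute the Hessian H = grad^2 f:
  H = [[-4, 1], [1, -5]]
Verify stationarity: grad f(x*) = H x* + g = (0, 0).
Eigenvalues of H: -5.618, -3.382.
Both eigenvalues < 0, so H is negative definite -> x* is a strict local max.

max


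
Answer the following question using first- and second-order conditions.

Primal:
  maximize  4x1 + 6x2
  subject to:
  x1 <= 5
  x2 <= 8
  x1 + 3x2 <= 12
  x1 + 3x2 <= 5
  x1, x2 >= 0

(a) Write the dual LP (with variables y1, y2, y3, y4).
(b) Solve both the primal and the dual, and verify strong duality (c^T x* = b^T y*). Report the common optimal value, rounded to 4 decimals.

The standard primal-dual pair for 'max c^T x s.t. A x <= b, x >= 0' is:
  Dual:  min b^T y  s.t.  A^T y >= c,  y >= 0.

So the dual LP is:
  minimize  5y1 + 8y2 + 12y3 + 5y4
  subject to:
    y1 + y3 + y4 >= 4
    y2 + 3y3 + 3y4 >= 6
    y1, y2, y3, y4 >= 0

Solving the primal: x* = (5, 0).
  primal value c^T x* = 20.
Solving the dual: y* = (2, 0, 0, 2).
  dual value b^T y* = 20.
Strong duality: c^T x* = b^T y*. Confirmed.

20


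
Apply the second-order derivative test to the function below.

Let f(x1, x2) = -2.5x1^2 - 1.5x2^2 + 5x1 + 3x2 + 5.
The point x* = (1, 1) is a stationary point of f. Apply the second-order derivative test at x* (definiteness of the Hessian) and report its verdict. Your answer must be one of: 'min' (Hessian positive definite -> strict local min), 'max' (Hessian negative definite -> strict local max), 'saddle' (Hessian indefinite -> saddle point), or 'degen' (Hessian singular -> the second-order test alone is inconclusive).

Compute the Hessian H = grad^2 f:
  H = [[-5, 0], [0, -3]]
Verify stationarity: grad f(x*) = H x* + g = (0, 0).
Eigenvalues of H: -5, -3.
Both eigenvalues < 0, so H is negative definite -> x* is a strict local max.

max


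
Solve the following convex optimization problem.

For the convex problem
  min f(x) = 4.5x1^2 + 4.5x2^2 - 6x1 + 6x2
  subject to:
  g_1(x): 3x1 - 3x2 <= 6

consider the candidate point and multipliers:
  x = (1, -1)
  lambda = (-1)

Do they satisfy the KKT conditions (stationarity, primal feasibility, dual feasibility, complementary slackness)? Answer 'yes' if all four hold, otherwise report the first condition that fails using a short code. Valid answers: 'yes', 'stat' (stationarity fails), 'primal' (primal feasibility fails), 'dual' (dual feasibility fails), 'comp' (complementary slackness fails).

Gradient of f: grad f(x) = Q x + c = (3, -3)
Constraint values g_i(x) = a_i^T x - b_i:
  g_1((1, -1)) = 0
Stationarity residual: grad f(x) + sum_i lambda_i a_i = (0, 0)
  -> stationarity OK
Primal feasibility (all g_i <= 0): OK
Dual feasibility (all lambda_i >= 0): FAILS
Complementary slackness (lambda_i * g_i(x) = 0 for all i): OK

Verdict: the first failing condition is dual_feasibility -> dual.

dual


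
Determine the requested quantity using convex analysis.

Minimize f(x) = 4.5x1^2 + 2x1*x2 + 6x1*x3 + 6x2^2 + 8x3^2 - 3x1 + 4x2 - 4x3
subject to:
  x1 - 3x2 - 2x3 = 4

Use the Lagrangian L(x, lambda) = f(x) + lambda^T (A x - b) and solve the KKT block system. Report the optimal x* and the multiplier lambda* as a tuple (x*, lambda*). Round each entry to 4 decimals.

Form the Lagrangian:
  L(x, lambda) = (1/2) x^T Q x + c^T x + lambda^T (A x - b)
Stationarity (grad_x L = 0): Q x + c + A^T lambda = 0.
Primal feasibility: A x = b.

This gives the KKT block system:
  [ Q   A^T ] [ x     ]   [-c ]
  [ A    0  ] [ lambda ] = [ b ]

Solving the linear system:
  x*      = (0.8748, -0.8621, -0.2695)
  lambda* = (-1.5318)
  f(x*)   = 0.5662

x* = (0.8748, -0.8621, -0.2695), lambda* = (-1.5318)


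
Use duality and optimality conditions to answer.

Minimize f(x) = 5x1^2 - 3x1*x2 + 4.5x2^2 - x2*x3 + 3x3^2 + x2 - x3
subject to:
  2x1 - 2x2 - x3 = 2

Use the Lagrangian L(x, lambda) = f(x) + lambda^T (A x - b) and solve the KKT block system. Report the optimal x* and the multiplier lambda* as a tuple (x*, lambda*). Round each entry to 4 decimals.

Form the Lagrangian:
  L(x, lambda) = (1/2) x^T Q x + c^T x + lambda^T (A x - b)
Stationarity (grad_x L = 0): Q x + c + A^T lambda = 0.
Primal feasibility: A x = b.

This gives the KKT block system:
  [ Q   A^T ] [ x     ]   [-c ]
  [ A    0  ] [ lambda ] = [ b ]

Solving the linear system:
  x*      = (0.2902, -0.5564, -0.307)
  lambda* = (-2.2854)
  f(x*)   = 2.1607

x* = (0.2902, -0.5564, -0.307), lambda* = (-2.2854)


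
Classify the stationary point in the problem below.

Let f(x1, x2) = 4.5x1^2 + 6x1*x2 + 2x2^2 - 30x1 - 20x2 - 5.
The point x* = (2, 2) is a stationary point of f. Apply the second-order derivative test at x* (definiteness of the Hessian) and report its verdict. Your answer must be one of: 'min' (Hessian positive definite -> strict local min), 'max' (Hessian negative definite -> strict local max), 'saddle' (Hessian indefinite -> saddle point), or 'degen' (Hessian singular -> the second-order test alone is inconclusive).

Compute the Hessian H = grad^2 f:
  H = [[9, 6], [6, 4]]
Verify stationarity: grad f(x*) = H x* + g = (0, 0).
Eigenvalues of H: 0, 13.
H has a zero eigenvalue (singular; positive semidefinite but not definite), so H is neither positive definite, negative definite, nor indefinite. The second-order test alone is inconclusive -> degen.
(Indeed, f is constant along the null direction of H through x*, so x* is not a strict local extremum.)

degen
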